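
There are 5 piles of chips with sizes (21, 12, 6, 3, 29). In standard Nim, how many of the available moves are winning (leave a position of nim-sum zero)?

3

In binary:
  10101  (21)
  01100  (12)
  00110  (6)
  00011  (3)
  11101  (29)
  -----
  00001  (1)
The overall nim-sum is X = 1. A pile of size p has a winning move iff p XOR X < p (reduce it to p XOR X).
  21: 21 XOR 1 = 20 < 21 — winning move (to 20).
  12: 12 XOR 1 = 13 ≥ 12 — no move.
  6: 6 XOR 1 = 7 ≥ 6 — no move.
  3: 3 XOR 1 = 2 < 3 — winning move (to 2).
  29: 29 XOR 1 = 28 < 29 — winning move (to 28).
That gives 3 winning moves.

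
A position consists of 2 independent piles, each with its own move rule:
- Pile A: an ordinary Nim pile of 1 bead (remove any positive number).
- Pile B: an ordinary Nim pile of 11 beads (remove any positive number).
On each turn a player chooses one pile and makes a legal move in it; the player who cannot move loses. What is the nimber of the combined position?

Pile A is a plain Nim pile of size 1, so its Grundy value is 1.
Pile B is a plain Nim pile of size 11, so its Grundy value is 11.
By the Sprague-Grundy theorem, the Grundy value of a sum of independent games is the XOR of the component values.
Combined value = 1 ⊕ 11 = 10.

10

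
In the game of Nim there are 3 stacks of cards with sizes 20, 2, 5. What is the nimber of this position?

19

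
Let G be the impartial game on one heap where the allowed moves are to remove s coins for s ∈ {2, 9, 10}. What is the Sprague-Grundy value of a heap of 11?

3

Grundy values for subtraction set {2, 9, 10}:
g(0) = mex{} = 0
g(1) = mex{} = 0
g(2) = mex{0} = 1
g(3) = mex{0} = 1
g(4) = mex{1} = 0
g(5) = mex{1} = 0
g(6) = mex{0} = 1
g(7) = mex{0} = 1
g(8) = mex{1} = 0
g(9) = mex{0,1} = 2
g(10) = mex{0} = 1
g(11) = mex{0,1,2} = 3
So g(11) = 3.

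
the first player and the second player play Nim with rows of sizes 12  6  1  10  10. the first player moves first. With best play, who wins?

Nim-sum: 12 ⊕ 6 ⊕ 1 ⊕ 10 ⊕ 10 = 11.
The nim-sum is 11 ≠ 0, so this is an N-position: the player to move can win; the first player has a winning move.

the first player wins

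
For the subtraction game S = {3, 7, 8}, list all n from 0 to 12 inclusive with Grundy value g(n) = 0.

0, 1, 2, 6, 11, 12

Build the Grundy sequence with g(k) = mex{g(k−s) : s ∈ {3, 7, 8}, s ≤ k}:
g(0) = mex{} = 0
g(1) = mex{} = 0
g(2) = mex{} = 0
g(3) = mex{0} = 1
g(4) = mex{0} = 1
g(5) = mex{0} = 1
g(6) = mex{1} = 0
g(7) = mex{0,1} = 2
g(8) = mex{0,1} = 2
g(9) = mex{0} = 1
g(10) = mex{0,1,2} = 3
g(11) = mex{1,2} = 0
g(12) = mex{1} = 0
The P-positions (g = 0) in 0..12 are 0, 1, 2, 6, 11, 12.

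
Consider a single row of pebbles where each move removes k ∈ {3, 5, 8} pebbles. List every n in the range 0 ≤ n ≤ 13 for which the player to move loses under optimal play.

0, 1, 2, 11, 12, 13

Compute g(0), g(1), … for moves {3, 5, 8}:
g(0) = mex{} = 0
g(1) = mex{} = 0
g(2) = mex{} = 0
g(3) = mex{0} = 1
g(4) = mex{0} = 1
g(5) = mex{0} = 1
g(6) = mex{0,1} = 2
g(7) = mex{0,1} = 2
g(8) = mex{0,1} = 2
g(9) = mex{0,1,2} = 3
g(10) = mex{0,1,2} = 3
g(11) = mex{1,2} = 0
g(12) = mex{1,2,3} = 0
g(13) = mex{1,2,3} = 0
The P-positions (g = 0) in 0..13 are 0, 1, 2, 11, 12, 13.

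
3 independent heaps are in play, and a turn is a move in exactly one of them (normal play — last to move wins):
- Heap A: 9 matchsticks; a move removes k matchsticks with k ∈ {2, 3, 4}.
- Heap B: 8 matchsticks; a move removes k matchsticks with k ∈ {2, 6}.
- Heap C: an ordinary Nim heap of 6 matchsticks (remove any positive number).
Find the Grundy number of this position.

Build the Grundy sequence for heap A with g(k) = mex{g(k−s) : s ∈ {2, 3, 4}, s ≤ k}:
k:     0  1  2  3  4  5  6  7  8  9
g(k):  0  0  1  1  2  2  0  0  1  1
So g(9) = 1.
Build the Grundy sequence for heap B with g(k) = mex{g(k−s) : s ∈ {2, 6}, s ≤ k}:
g(0) = mex{} = 0
g(1) = mex{} = 0
g(2) = mex{0} = 1
g(3) = mex{0} = 1
g(4) = mex{1} = 0
g(5) = mex{1} = 0
g(6) = mex{0} = 1
g(7) = mex{0} = 1
g(8) = mex{1} = 0
So g(8) = 0.
Heap C is a plain Nim heap of size 6, so its Grundy value is 6.
The value of a disjunctive sum is the nim-sum of the parts.
Combined value = 1 XOR 0 XOR 6 = 7.

7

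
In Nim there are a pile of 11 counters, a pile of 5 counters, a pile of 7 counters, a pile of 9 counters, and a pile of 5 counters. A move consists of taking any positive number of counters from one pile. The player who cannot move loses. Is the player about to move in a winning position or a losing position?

Winning position

Bitwise XOR of the heap sizes:
  1011  (11)
  0101  (5)
  0111  (7)
  1001  (9)
  0101  (5)
  ----
  0101  (5)
The nim-sum is 5 ≠ 0, so this is an N-position: the player to move can win.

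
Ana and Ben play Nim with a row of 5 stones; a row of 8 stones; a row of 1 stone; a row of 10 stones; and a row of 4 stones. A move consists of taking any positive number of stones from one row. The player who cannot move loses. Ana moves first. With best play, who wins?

Nim-sum: 5 ⊕ 8 ⊕ 1 ⊕ 10 ⊕ 4 = 2.
The nim-sum is 2 ≠ 0, so this is an N-position: the player to move can win; Ana has a winning move.

Ana wins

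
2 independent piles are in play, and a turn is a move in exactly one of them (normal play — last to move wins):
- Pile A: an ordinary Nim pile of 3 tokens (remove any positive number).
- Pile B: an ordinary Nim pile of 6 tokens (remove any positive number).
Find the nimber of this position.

5

Pile A is a plain Nim pile of size 3, so its Grundy value is 3.
Pile B is a plain Nim pile of size 6, so its Grundy value is 6.
By the Sprague-Grundy theorem, the Grundy value of a sum of independent games is the XOR of the component values.
Combined value = 3 ⊕ 6 = 5.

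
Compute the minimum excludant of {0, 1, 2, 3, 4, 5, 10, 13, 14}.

The values 0, 1, 2, 3, 4, 5 are all present; 6 is the first non-negative integer missing from the set.

6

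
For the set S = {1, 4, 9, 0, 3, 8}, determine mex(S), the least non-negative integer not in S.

2

The values 0, 1 are all present; 2 is the first non-negative integer missing from the set.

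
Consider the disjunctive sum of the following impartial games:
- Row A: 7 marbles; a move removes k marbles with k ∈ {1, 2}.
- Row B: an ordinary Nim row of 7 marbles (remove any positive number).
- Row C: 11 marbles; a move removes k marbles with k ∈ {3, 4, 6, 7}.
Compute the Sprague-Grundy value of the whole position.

6

Build the Grundy sequence for row A with g(k) = mex{g(k−s) : s ∈ {1, 2}, s ≤ k}:
k:     0  1  2  3  4  5  6  7
g(k):  0  1  2  0  1  2  0  1
So g(7) = 1.
Row B is a plain Nim row of size 7, so its Grundy value is 7.
Build the Grundy sequence for row C with g(k) = mex{g(k−s) : s ∈ {3, 4, 6, 7}, s ≤ k}:
g(0) = mex{} = 0
g(1) = mex{} = 0
g(2) = mex{} = 0
g(3) = mex{0} = 1
g(4) = mex{0} = 1
g(5) = mex{0} = 1
g(6) = mex{0,1} = 2
g(7) = mex{0,1} = 2
g(8) = mex{0,1} = 2
g(9) = mex{0,1,2} = 3
g(10) = mex{1,2} = 0
g(11) = mex{1,2} = 0
So g(11) = 0.
The value of a disjunctive sum is the nim-sum of the parts.
Combined value = 1 XOR 7 XOR 0 = 6.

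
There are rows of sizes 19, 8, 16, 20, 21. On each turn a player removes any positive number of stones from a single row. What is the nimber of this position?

10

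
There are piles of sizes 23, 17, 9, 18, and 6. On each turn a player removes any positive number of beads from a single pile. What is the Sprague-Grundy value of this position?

27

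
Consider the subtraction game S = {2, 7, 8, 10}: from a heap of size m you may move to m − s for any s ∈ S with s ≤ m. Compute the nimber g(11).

3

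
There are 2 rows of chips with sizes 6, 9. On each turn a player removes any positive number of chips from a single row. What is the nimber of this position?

15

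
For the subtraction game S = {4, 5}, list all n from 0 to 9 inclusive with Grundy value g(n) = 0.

0, 1, 2, 3, 9

Grundy values for subtraction set {4, 5}:
k:     0  1  2  3  4  5  6  7  8  9
g(k):  0  0  0  0  1  1  1  1  2  0
The P-positions (g = 0) in 0..9 are 0, 1, 2, 3, 9.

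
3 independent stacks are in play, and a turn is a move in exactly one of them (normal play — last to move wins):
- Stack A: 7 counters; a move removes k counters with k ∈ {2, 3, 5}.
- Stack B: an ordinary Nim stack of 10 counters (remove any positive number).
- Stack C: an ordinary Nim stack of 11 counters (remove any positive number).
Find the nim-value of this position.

Build the Grundy sequence for stack A with g(k) = mex{g(k−s) : s ∈ {2, 3, 5}, s ≤ k}:
g(0) = mex{} = 0
g(1) = mex{} = 0
g(2) = mex{0} = 1
g(3) = mex{0} = 1
g(4) = mex{0,1} = 2
g(5) = mex{0,1} = 2
g(6) = mex{0,1,2} = 3
g(7) = mex{1,2} = 0
So g(7) = 0.
Stack B is a plain Nim stack of size 10, so its Grundy value is 10.
Stack C is a plain Nim stack of size 11, so its Grundy value is 11.
The value of a disjunctive sum is the nim-sum of the parts.
Combined value = 0 ⊕ 10 ⊕ 11 = 1.

1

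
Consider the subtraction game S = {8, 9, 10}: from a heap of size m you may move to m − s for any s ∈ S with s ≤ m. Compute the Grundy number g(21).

Grundy values for subtraction set {8, 9, 10}:
k:     0  1  2  3  4  5  6  7  8  9 10 11 12 13 14 15 16 17 18 19 20 21
g(k):  0  0  0  0  0  0  0  0  1  1  1  1  1  1  1  1  2  2  0  0  0  0
So g(21) = 0.

0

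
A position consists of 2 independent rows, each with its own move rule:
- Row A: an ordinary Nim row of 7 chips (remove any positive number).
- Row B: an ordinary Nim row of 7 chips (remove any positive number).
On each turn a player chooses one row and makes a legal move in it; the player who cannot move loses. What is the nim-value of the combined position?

Row A is a plain Nim row of size 7, so its Grundy value is 7.
Row B is a plain Nim row of size 7, so its Grundy value is 7.
By the Sprague-Grundy theorem, the Grundy value of a sum of independent games is the XOR of the component values.
Combined value = 7 XOR 7 = 0.

0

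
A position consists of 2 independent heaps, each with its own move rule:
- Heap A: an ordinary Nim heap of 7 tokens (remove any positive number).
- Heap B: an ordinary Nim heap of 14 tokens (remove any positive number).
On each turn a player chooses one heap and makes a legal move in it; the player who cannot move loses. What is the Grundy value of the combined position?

Heap A is a plain Nim heap of size 7, so its Grundy value is 7.
Heap B is a plain Nim heap of size 14, so its Grundy value is 14.
By the Sprague-Grundy theorem, the Grundy value of a sum of independent games is the XOR of the component values.
Combined value = 7 XOR 14 = 9.

9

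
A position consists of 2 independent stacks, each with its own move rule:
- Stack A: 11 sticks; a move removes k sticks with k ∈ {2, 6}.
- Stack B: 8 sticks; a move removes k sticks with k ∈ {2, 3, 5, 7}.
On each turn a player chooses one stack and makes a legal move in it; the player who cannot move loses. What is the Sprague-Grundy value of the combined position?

5

For stack A, compute g(0), g(1), … with moves {2, 6}:
g(0) = mex{} = 0
g(1) = mex{} = 0
g(2) = mex{0} = 1
g(3) = mex{0} = 1
g(4) = mex{1} = 0
g(5) = mex{1} = 0
g(6) = mex{0} = 1
g(7) = mex{0} = 1
g(8) = mex{1} = 0
g(9) = mex{1} = 0
g(10) = mex{0} = 1
g(11) = mex{0} = 1
So g(11) = 1.
Grundy values for stack B (subtraction set {2, 3, 5, 7}):
g(0) = mex{} = 0
g(1) = mex{} = 0
g(2) = mex{0} = 1
g(3) = mex{0} = 1
g(4) = mex{0,1} = 2
g(5) = mex{0,1} = 2
g(6) = mex{0,1,2} = 3
g(7) = mex{0,1,2} = 3
g(8) = mex{0,1,2,3} = 4
So g(8) = 4.
By the Sprague-Grundy theorem, the Grundy value of a sum of independent games is the XOR of the component values.
Combined value = 1 XOR 4 = 5.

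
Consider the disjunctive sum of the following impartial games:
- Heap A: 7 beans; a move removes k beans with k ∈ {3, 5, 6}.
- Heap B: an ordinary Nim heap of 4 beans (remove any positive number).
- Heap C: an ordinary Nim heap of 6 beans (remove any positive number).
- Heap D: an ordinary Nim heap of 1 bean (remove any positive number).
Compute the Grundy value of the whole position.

1

Build the Grundy sequence for heap A with g(k) = mex{g(k−s) : s ∈ {3, 5, 6}, s ≤ k}:
k:     0  1  2  3  4  5  6  7
g(k):  0  0  0  1  1  1  2  2
So g(7) = 2.
Heap B is a plain Nim heap of size 4, so its Grundy value is 4.
Heap C is a plain Nim heap of size 6, so its Grundy value is 6.
Heap D is a plain Nim heap of size 1, so its Grundy value is 1.
The value of a disjunctive sum is the nim-sum of the parts.
Combined value = 2 XOR 4 XOR 6 XOR 1 = 1.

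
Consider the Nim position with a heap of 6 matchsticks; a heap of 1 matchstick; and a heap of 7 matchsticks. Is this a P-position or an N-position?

Nim-sum: 6 XOR 1 XOR 7 = 0.
The nim-sum is 0, so this is a P-position: the player to move is in a losing position under optimal play.

P-position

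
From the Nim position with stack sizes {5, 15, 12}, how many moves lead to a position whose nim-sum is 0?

In binary:
  0101  (5)
  1111  (15)
  1100  (12)
  ----
  0110  (6)
The overall nim-sum is X = 6. A stack of size p has a winning move iff p XOR X < p (reduce it to p XOR X).
  5: 5 XOR 6 = 3 < 5 — winning move (to 3).
  15: 15 XOR 6 = 9 < 15 — winning move (to 9).
  12: 12 XOR 6 = 10 < 12 — winning move (to 10).
That gives 3 winning moves.

3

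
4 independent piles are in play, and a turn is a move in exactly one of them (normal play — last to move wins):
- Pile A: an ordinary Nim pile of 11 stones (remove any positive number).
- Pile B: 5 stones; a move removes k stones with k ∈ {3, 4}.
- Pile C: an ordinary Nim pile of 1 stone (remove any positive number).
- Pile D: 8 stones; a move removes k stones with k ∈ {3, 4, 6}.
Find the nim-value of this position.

9

Pile A is a plain Nim pile of size 11, so its Grundy value is 11.
Grundy values for pile B (subtraction set {3, 4}):
g(0) = mex{} = 0
g(1) = mex{} = 0
g(2) = mex{} = 0
g(3) = mex{0} = 1
g(4) = mex{0} = 1
g(5) = mex{0} = 1
So g(5) = 1.
Pile C is a plain Nim pile of size 1, so its Grundy value is 1.
For pile D, compute g(0), g(1), … with moves {3, 4, 6}:
k:     0  1  2  3  4  5  6  7  8
g(k):  0  0  0  1  1  1  2  2  2
So g(8) = 2.
The value of a disjunctive sum is the nim-sum of the parts.
Combined value = 11 ⊕ 1 ⊕ 1 ⊕ 2 = 9.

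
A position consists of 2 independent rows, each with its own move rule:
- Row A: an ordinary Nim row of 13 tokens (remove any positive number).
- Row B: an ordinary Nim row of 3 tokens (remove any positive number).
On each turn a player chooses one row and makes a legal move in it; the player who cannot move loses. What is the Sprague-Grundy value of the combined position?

14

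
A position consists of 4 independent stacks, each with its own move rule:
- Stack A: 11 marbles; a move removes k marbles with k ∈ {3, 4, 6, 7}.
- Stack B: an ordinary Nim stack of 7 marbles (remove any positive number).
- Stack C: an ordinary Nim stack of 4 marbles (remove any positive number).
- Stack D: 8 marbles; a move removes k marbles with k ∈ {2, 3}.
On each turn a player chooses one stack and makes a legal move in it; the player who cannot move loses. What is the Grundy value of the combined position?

2

For stack A, compute g(0), g(1), … with moves {3, 4, 6, 7}:
k:     0  1  2  3  4  5  6  7  8  9 10 11
g(k):  0  0  0  1  1  1  2  2  2  3  0  0
So g(11) = 0.
Stack B is a plain Nim stack of size 7, so its Grundy value is 7.
Stack C is a plain Nim stack of size 4, so its Grundy value is 4.
Grundy values for stack D (subtraction set {2, 3}):
k:     0  1  2  3  4  5  6  7  8
g(k):  0  0  1  1  2  0  0  1  1
So g(8) = 1.
The value of a disjunctive sum is the nim-sum of the parts.
Combined value = 0 ⊕ 7 ⊕ 4 ⊕ 1 = 2.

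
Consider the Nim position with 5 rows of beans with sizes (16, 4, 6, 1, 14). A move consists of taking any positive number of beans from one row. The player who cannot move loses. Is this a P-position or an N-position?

In binary:
  10000  (16)
  00100  (4)
  00110  (6)
  00001  (1)
  01110  (14)
  -----
  11101  (29)
The nim-sum is 29 ≠ 0, so this is an N-position: the player to move can win.

N-position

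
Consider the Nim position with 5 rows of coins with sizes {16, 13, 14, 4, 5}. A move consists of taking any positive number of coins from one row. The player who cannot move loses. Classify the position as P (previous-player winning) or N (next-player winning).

N-position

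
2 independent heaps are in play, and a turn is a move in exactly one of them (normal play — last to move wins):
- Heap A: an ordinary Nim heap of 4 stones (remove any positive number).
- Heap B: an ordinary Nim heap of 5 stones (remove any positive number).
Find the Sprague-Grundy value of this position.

1

Heap A is a plain Nim heap of size 4, so its Grundy value is 4.
Heap B is a plain Nim heap of size 5, so its Grundy value is 5.
By the Sprague-Grundy theorem, the Grundy value of a sum of independent games is the XOR of the component values.
Combined value = 4 ⊕ 5 = 1.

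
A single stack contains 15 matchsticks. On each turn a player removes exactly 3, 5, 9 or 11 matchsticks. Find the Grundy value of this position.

0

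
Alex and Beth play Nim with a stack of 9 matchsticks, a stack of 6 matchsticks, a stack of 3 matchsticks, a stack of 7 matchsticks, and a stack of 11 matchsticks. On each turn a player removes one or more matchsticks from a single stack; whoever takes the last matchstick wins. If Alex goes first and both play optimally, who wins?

Beth wins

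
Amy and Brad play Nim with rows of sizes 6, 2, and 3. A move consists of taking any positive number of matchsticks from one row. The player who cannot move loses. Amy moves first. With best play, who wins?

Amy wins

Nim-sum: 6 ^ 2 ^ 3 = 7.
The nim-sum is 7 ≠ 0, so this is an N-position: the player to move can win; Amy has a winning move.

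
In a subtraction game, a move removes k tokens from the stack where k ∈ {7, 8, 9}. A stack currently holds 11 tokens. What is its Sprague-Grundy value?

1

Grundy values for subtraction set {7, 8, 9}:
g(0) = mex{} = 0
g(1) = mex{} = 0
g(2) = mex{} = 0
g(3) = mex{} = 0
g(4) = mex{} = 0
g(5) = mex{} = 0
g(6) = mex{} = 0
g(7) = mex{0} = 1
g(8) = mex{0} = 1
g(9) = mex{0} = 1
g(10) = mex{0} = 1
g(11) = mex{0} = 1
So g(11) = 1.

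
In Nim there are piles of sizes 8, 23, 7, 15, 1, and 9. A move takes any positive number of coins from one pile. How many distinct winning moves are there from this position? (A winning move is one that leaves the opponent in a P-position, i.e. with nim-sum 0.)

1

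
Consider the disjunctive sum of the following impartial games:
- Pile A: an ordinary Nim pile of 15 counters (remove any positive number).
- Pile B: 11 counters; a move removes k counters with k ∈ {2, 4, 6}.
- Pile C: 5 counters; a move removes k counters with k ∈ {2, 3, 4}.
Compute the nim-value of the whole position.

Pile A is a plain Nim pile of size 15, so its Grundy value is 15.
For pile B, compute g(0), g(1), … with moves {2, 4, 6}:
k:     0  1  2  3  4  5  6  7  8  9 10 11
g(k):  0  0  1  1  2  2  3  3  0  0  1  1
So g(11) = 1.
For pile C, compute g(0), g(1), … with moves {2, 3, 4}:
k:     0  1  2  3  4  5
g(k):  0  0  1  1  2  2
So g(5) = 2.
The value of a disjunctive sum is the nim-sum of the parts.
Combined value = 15 ⊕ 1 ⊕ 2 = 12.

12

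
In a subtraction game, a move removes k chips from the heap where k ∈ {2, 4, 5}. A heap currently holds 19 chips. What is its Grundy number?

2

Build the Grundy sequence with g(k) = mex{g(k−s) : s ∈ {2, 4, 5}, s ≤ k}:
k:     0  1  2  3  4  5  6  7  8  9 10 11 12 13 14 15 16 17 18 19
g(k):  0  0  1  1  2  2  3  0  0  1  1  2  2  3  0  0  1  1  2  2
So g(19) = 2.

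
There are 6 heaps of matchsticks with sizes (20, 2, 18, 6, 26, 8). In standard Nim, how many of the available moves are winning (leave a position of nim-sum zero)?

3

Nim-sum: 20 ^ 2 ^ 18 ^ 6 ^ 26 ^ 8 = 16.
The overall nim-sum is X = 16. A heap of size p has a winning move iff p XOR X < p (reduce it to p XOR X).
  20: 20 XOR 16 = 4 < 20 — winning move (to 4).
  2: 2 XOR 16 = 18 ≥ 2 — no move.
  18: 18 XOR 16 = 2 < 18 — winning move (to 2).
  6: 6 XOR 16 = 22 ≥ 6 — no move.
  26: 26 XOR 16 = 10 < 26 — winning move (to 10).
  8: 8 XOR 16 = 24 ≥ 8 — no move.
That gives 3 winning moves.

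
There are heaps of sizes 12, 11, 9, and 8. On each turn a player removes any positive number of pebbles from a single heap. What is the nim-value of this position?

6

Compute the nim-sum pairwise:
12 ^ 11 = 7
7 ^ 9 = 14
14 ^ 8 = 6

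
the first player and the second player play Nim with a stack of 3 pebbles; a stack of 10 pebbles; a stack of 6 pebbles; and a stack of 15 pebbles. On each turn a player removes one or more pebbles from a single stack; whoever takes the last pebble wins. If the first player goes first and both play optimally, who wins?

the second player wins

In binary:
  0011  (3)
  1010  (10)
  0110  (6)
  1111  (15)
  ----
  0000  (0)
The nim-sum is 0, so this is a P-position: the player to move is in a losing position under optimal play; the first player is about to move from it and so loses — the second player wins.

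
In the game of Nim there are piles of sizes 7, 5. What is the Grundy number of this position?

Nim-sum: 7 ^ 5 = 2.

2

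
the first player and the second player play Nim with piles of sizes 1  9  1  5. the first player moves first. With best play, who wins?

Bitwise XOR of the heap sizes:
  0001  (1)
  1001  (9)
  0001  (1)
  0101  (5)
  ----
  1100  (12)
The nim-sum is 12 ≠ 0, so this is an N-position: the player to move can win; the first player has a winning move.

the first player wins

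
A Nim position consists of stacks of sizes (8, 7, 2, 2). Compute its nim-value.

Nim-sum: 8 ⊕ 7 ⊕ 2 ⊕ 2 = 15.

15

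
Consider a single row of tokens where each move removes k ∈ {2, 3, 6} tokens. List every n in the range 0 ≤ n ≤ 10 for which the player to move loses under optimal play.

0, 1, 5, 9, 10

Grundy values for subtraction set {2, 3, 6}:
g(0) = mex{} = 0
g(1) = mex{} = 0
g(2) = mex{0} = 1
g(3) = mex{0} = 1
g(4) = mex{0,1} = 2
g(5) = mex{1} = 0
g(6) = mex{0,1,2} = 3
g(7) = mex{0,2} = 1
g(8) = mex{0,1,3} = 2
g(9) = mex{1,3} = 0
g(10) = mex{1,2} = 0
The P-positions (g = 0) in 0..10 are 0, 1, 5, 9, 10.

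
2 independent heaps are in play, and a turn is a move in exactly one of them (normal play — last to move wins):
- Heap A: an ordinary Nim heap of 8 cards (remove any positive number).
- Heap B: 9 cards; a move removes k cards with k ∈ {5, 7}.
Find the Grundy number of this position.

9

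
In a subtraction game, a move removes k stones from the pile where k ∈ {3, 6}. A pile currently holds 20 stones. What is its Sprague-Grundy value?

Build the Grundy sequence with g(k) = mex{g(k−s) : s ∈ {3, 6}, s ≤ k}:
k:     0  1  2  3  4  5  6  7  8  9 10 11 12 13 14 15 16 17 18 19 20
g(k):  0  0  0  1  1  1  2  2  2  0  0  0  1  1  1  2  2  2  0  0  0
So g(20) = 0.

0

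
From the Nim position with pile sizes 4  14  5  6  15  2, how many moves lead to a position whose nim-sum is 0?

Compute the nim-sum pairwise:
4 XOR 14 = 10
10 XOR 5 = 15
15 XOR 6 = 9
9 XOR 15 = 6
6 XOR 2 = 4
The overall nim-sum is X = 4. A pile of size p has a winning move iff p XOR X < p (reduce it to p XOR X).
  4: 4 XOR 4 = 0 < 4 — winning move (to 0).
  14: 14 XOR 4 = 10 < 14 — winning move (to 10).
  5: 5 XOR 4 = 1 < 5 — winning move (to 1).
  6: 6 XOR 4 = 2 < 6 — winning move (to 2).
  15: 15 XOR 4 = 11 < 15 — winning move (to 11).
  2: 2 XOR 4 = 6 ≥ 2 — no move.
That gives 5 winning moves.

5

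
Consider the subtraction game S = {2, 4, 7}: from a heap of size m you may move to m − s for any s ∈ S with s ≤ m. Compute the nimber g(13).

2

Build the Grundy sequence with g(k) = mex{g(k−s) : s ∈ {2, 4, 7}, s ≤ k}:
g(0) = mex{} = 0
g(1) = mex{} = 0
g(2) = mex{0} = 1
g(3) = mex{0} = 1
g(4) = mex{0,1} = 2
g(5) = mex{0,1} = 2
g(6) = mex{1,2} = 0
g(7) = mex{0,1,2} = 3
g(8) = mex{0,2} = 1
g(9) = mex{1,2,3} = 0
g(10) = mex{0,1} = 2
g(11) = mex{0,2,3} = 1
g(12) = mex{1,2} = 0
g(13) = mex{0,1} = 2
So g(13) = 2.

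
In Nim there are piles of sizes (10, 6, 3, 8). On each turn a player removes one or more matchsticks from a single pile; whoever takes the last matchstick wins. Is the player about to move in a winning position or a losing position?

In binary:
  1010  (10)
  0110  (6)
  0011  (3)
  1000  (8)
  ----
  0111  (7)
The nim-sum is 7 ≠ 0, so this is an N-position: the player to move can win.

Winning position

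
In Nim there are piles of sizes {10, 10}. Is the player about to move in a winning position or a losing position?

Compute the nim-sum pairwise:
10 ^ 10 = 0
The nim-sum is 0, so this is a P-position: the player to move is in a losing position under optimal play.

Losing position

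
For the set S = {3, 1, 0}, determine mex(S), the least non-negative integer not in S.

The values 0, 1 are all present; 2 is the first non-negative integer missing from the set.

2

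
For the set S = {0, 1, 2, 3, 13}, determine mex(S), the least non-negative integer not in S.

The values 0, 1, 2, 3 are all present; 4 is the first non-negative integer missing from the set.

4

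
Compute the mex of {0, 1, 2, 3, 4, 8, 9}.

5

The values 0, 1, 2, 3, 4 are all present; 5 is the first non-negative integer missing from the set.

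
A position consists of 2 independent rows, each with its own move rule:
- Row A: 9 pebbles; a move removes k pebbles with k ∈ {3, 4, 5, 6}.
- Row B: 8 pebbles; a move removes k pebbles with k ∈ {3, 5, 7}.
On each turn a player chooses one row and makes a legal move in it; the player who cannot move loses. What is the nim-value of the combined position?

Grundy values for row A (subtraction set {3, 4, 5, 6}):
k:     0  1  2  3  4  5  6  7  8  9
g(k):  0  0  0  1  1  1  2  2  2  0
So g(9) = 0.
For row B, compute g(0), g(1), … with moves {3, 5, 7}:
g(0) = mex{} = 0
g(1) = mex{} = 0
g(2) = mex{} = 0
g(3) = mex{0} = 1
g(4) = mex{0} = 1
g(5) = mex{0} = 1
g(6) = mex{0,1} = 2
g(7) = mex{0,1} = 2
g(8) = mex{0,1} = 2
So g(8) = 2.
By the Sprague-Grundy theorem, the Grundy value of a sum of independent games is the XOR of the component values.
Combined value = 0 ⊕ 2 = 2.

2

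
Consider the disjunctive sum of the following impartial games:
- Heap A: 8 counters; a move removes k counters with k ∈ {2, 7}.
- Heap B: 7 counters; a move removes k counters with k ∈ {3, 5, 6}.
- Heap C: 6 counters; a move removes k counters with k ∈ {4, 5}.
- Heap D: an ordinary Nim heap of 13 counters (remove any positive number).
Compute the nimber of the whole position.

12

For heap A, compute g(0), g(1), … with moves {2, 7}:
k:     0  1  2  3  4  5  6  7  8
g(k):  0  0  1  1  0  0  1  1  2
So g(8) = 2.
Build the Grundy sequence for heap B with g(k) = mex{g(k−s) : s ∈ {3, 5, 6}, s ≤ k}:
k:     0  1  2  3  4  5  6  7
g(k):  0  0  0  1  1  1  2  2
So g(7) = 2.
For heap C, compute g(0), g(1), … with moves {4, 5}:
k:     0  1  2  3  4  5  6
g(k):  0  0  0  0  1  1  1
So g(6) = 1.
Heap D is a plain Nim heap of size 13, so its Grundy value is 13.
The value of a disjunctive sum is the nim-sum of the parts.
Combined value = 2 ⊕ 2 ⊕ 1 ⊕ 13 = 12.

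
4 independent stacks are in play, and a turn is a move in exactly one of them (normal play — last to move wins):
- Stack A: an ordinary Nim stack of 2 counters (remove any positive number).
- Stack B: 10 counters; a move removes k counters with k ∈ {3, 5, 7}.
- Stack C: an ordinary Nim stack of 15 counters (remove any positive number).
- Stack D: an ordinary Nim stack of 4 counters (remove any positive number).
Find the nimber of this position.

9

Stack A is a plain Nim stack of size 2, so its Grundy value is 2.
Grundy values for stack B (subtraction set {3, 5, 7}):
g(0) = mex{} = 0
g(1) = mex{} = 0
g(2) = mex{} = 0
g(3) = mex{0} = 1
g(4) = mex{0} = 1
g(5) = mex{0} = 1
g(6) = mex{0,1} = 2
g(7) = mex{0,1} = 2
g(8) = mex{0,1} = 2
g(9) = mex{0,1,2} = 3
g(10) = mex{1,2} = 0
So g(10) = 0.
Stack C is a plain Nim stack of size 15, so its Grundy value is 15.
Stack D is a plain Nim stack of size 4, so its Grundy value is 4.
By the Sprague-Grundy theorem, the Grundy value of a sum of independent games is the XOR of the component values.
Combined value = 2 XOR 0 XOR 15 XOR 4 = 9.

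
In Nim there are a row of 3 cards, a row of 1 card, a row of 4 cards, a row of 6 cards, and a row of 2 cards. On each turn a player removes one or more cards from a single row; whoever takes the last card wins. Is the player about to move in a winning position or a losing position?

Winning position

Nim-sum: 3 XOR 1 XOR 4 XOR 6 XOR 2 = 2.
The nim-sum is 2 ≠ 0, so this is an N-position: the player to move can win.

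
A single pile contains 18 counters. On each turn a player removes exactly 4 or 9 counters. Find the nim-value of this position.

1

Build the Grundy sequence with g(k) = mex{g(k−s) : s ∈ {4, 9}, s ≤ k}:
k:     0  1  2  3  4  5  6  7  8  9 10 11 12 13 14 15 16 17 18
g(k):  0  0  0  0  1  1  1  1  0  2  2  2  1  0  0  0  0  1  1
So g(18) = 1.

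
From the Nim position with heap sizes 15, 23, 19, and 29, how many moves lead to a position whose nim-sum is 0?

Compute the nim-sum pairwise:
15 XOR 23 = 24
24 XOR 19 = 11
11 XOR 29 = 22
The overall nim-sum is X = 22. A heap of size p has a winning move iff p XOR X < p (reduce it to p XOR X).
  15: 15 XOR 22 = 25 ≥ 15 — no move.
  23: 23 XOR 22 = 1 < 23 — winning move (to 1).
  19: 19 XOR 22 = 5 < 19 — winning move (to 5).
  29: 29 XOR 22 = 11 < 29 — winning move (to 11).
That gives 3 winning moves.

3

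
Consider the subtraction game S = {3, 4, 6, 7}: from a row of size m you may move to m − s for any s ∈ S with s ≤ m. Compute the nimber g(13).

1

Build the Grundy sequence with g(k) = mex{g(k−s) : s ∈ {3, 4, 6, 7}, s ≤ k}:
g(0) = mex{} = 0
g(1) = mex{} = 0
g(2) = mex{} = 0
g(3) = mex{0} = 1
g(4) = mex{0} = 1
g(5) = mex{0} = 1
g(6) = mex{0,1} = 2
g(7) = mex{0,1} = 2
g(8) = mex{0,1} = 2
g(9) = mex{0,1,2} = 3
g(10) = mex{1,2} = 0
g(11) = mex{1,2} = 0
g(12) = mex{1,2,3} = 0
g(13) = mex{0,2,3} = 1
So g(13) = 1.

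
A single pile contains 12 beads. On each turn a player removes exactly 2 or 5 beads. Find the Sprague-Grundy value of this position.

Grundy values for subtraction set {2, 5}:
k:     0  1  2  3  4  5  6  7  8  9 10 11 12
g(k):  0  0  1  1  0  2  1  0  0  1  1  0  2
So g(12) = 2.

2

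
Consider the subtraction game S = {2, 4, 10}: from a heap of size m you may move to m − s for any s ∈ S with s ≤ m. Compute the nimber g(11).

2

Grundy values for subtraction set {2, 4, 10}:
k:     0  1  2  3  4  5  6  7  8  9 10 11
g(k):  0  0  1  1  2  2  0  0  1  1  2  2
So g(11) = 2.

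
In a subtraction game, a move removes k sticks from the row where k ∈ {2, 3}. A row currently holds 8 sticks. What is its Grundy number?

1

Compute g(0), g(1), … for moves {2, 3}:
k:     0  1  2  3  4  5  6  7  8
g(k):  0  0  1  1  2  0  0  1  1
So g(8) = 1.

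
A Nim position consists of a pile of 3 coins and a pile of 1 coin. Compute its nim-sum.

2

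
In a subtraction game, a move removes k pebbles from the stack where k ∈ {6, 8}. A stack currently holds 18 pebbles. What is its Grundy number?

Compute g(0), g(1), … for moves {6, 8}:
k:     0  1  2  3  4  5  6  7  8  9 10 11 12 13 14 15 16 17 18
g(k):  0  0  0  0  0  0  1  1  1  1  1  1  2  2  0  0  0  0  0
So g(18) = 0.

0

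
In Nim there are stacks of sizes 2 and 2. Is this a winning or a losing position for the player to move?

Bitwise XOR of the heap sizes:
  10  (2)
  10  (2)
  --
  00  (0)
The nim-sum is 0, so this is a P-position: the player to move is in a losing position under optimal play.

Losing position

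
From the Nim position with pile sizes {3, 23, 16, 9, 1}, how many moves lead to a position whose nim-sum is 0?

1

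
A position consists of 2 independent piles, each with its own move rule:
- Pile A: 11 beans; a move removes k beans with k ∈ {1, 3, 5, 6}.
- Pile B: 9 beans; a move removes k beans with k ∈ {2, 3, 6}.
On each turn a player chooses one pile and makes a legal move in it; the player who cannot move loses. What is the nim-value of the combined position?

Grundy values for pile A (subtraction set {1, 3, 5, 6}):
g(0) = mex{} = 0
g(1) = mex{0} = 1
g(2) = mex{1} = 0
g(3) = mex{0} = 1
g(4) = mex{1} = 0
g(5) = mex{0} = 1
g(6) = mex{0,1} = 2
g(7) = mex{0,1,2} = 3
g(8) = mex{0,1,3} = 2
g(9) = mex{0,1,2} = 3
g(10) = mex{0,1,3} = 2
g(11) = mex{1,2} = 0
So g(11) = 0.
For pile B, compute g(0), g(1), … with moves {2, 3, 6}:
g(0) = mex{} = 0
g(1) = mex{} = 0
g(2) = mex{0} = 1
g(3) = mex{0} = 1
g(4) = mex{0,1} = 2
g(5) = mex{1} = 0
g(6) = mex{0,1,2} = 3
g(7) = mex{0,2} = 1
g(8) = mex{0,1,3} = 2
g(9) = mex{1,3} = 0
So g(9) = 0.
The value of a disjunctive sum is the nim-sum of the parts.
Combined value = 0 ⊕ 0 = 0.

0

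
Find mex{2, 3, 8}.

0 is not in the set, so the mex is 0.

0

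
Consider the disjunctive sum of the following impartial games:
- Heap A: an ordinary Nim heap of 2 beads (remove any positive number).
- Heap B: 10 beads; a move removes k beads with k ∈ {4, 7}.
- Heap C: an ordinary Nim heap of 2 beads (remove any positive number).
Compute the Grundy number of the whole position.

Heap A is a plain Nim heap of size 2, so its Grundy value is 2.
For heap B, compute g(0), g(1), … with moves {4, 7}:
g(0) = mex{} = 0
g(1) = mex{} = 0
g(2) = mex{} = 0
g(3) = mex{} = 0
g(4) = mex{0} = 1
g(5) = mex{0} = 1
g(6) = mex{0} = 1
g(7) = mex{0} = 1
g(8) = mex{0,1} = 2
g(9) = mex{0,1} = 2
g(10) = mex{0,1} = 2
So g(10) = 2.
Heap C is a plain Nim heap of size 2, so its Grundy value is 2.
By the Sprague-Grundy theorem, the Grundy value of a sum of independent games is the XOR of the component values.
Combined value = 2 ⊕ 2 ⊕ 2 = 2.

2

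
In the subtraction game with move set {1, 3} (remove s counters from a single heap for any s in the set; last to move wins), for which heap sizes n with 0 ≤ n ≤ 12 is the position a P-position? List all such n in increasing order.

0, 2, 4, 6, 8, 10, 12

Build the Grundy sequence with g(k) = mex{g(k−s) : s ∈ {1, 3}, s ≤ k}:
g(0) = mex{} = 0
g(1) = mex{0} = 1
g(2) = mex{1} = 0
g(3) = mex{0} = 1
g(4) = mex{1} = 0
g(5) = mex{0} = 1
g(6) = mex{1} = 0
g(7) = mex{0} = 1
g(8) = mex{1} = 0
g(9) = mex{0} = 1
g(10) = mex{1} = 0
g(11) = mex{0} = 1
g(12) = mex{1} = 0
The P-positions (g = 0) in 0..12 are 0, 2, 4, 6, 8, 10, 12.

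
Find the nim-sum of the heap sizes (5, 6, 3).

0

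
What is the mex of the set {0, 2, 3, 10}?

1

0 is in the set but 1 is not, so the mex is 1.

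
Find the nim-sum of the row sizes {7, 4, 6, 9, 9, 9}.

12

In binary:
  0111  (7)
  0100  (4)
  0110  (6)
  1001  (9)
  1001  (9)
  1001  (9)
  ----
  1100  (12)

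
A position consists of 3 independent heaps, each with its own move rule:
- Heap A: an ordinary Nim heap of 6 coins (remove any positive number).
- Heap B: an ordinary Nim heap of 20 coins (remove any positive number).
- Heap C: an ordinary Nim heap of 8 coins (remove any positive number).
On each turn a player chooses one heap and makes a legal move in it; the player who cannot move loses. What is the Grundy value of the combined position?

Heap A is a plain Nim heap of size 6, so its Grundy value is 6.
Heap B is a plain Nim heap of size 20, so its Grundy value is 20.
Heap C is a plain Nim heap of size 8, so its Grundy value is 8.
The value of a disjunctive sum is the nim-sum of the parts.
Combined value = 6 ⊕ 20 ⊕ 8 = 26.

26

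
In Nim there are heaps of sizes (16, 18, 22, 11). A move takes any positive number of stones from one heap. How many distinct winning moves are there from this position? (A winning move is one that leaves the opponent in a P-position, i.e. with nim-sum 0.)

3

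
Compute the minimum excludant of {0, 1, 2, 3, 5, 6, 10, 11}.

The values 0, 1, 2, 3 are all present; 4 is the first non-negative integer missing from the set.

4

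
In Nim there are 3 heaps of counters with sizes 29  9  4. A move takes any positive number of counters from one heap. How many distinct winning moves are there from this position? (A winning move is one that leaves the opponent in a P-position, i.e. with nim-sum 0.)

1

Compute the nim-sum pairwise:
29 XOR 9 = 20
20 XOR 4 = 16
The overall nim-sum is X = 16. A heap of size p has a winning move iff p XOR X < p (reduce it to p XOR X).
  29: 29 XOR 16 = 13 < 29 — winning move (to 13).
  9: 9 XOR 16 = 25 ≥ 9 — no move.
  4: 4 XOR 16 = 20 ≥ 4 — no move.
That gives 1 winning move.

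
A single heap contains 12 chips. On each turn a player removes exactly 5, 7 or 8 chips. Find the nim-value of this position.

2

Build the Grundy sequence with g(k) = mex{g(k−s) : s ∈ {5, 7, 8}, s ≤ k}:
g(0) = mex{} = 0
g(1) = mex{} = 0
g(2) = mex{} = 0
g(3) = mex{} = 0
g(4) = mex{} = 0
g(5) = mex{0} = 1
g(6) = mex{0} = 1
g(7) = mex{0} = 1
g(8) = mex{0} = 1
g(9) = mex{0} = 1
g(10) = mex{0,1} = 2
g(11) = mex{0,1} = 2
g(12) = mex{0,1} = 2
So g(12) = 2.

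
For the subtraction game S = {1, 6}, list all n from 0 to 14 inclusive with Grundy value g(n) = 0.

Grundy values for subtraction set {1, 6}:
g(0) = mex{} = 0
g(1) = mex{0} = 1
g(2) = mex{1} = 0
g(3) = mex{0} = 1
g(4) = mex{1} = 0
g(5) = mex{0} = 1
g(6) = mex{0,1} = 2
g(7) = mex{1,2} = 0
g(8) = mex{0} = 1
g(9) = mex{1} = 0
g(10) = mex{0} = 1
g(11) = mex{1} = 0
g(12) = mex{0,2} = 1
g(13) = mex{0,1} = 2
g(14) = mex{1,2} = 0
The P-positions (g = 0) in 0..14 are 0, 2, 4, 7, 9, 11, 14.

0, 2, 4, 7, 9, 11, 14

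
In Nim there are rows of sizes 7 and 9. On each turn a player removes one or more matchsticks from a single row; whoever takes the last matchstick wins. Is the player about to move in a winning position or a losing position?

Winning position

Bitwise XOR of the heap sizes:
  0111  (7)
  1001  (9)
  ----
  1110  (14)
The nim-sum is 14 ≠ 0, so this is an N-position: the player to move can win.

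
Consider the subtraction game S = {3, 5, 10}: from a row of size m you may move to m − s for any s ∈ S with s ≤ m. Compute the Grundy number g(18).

1

Grundy values for subtraction set {3, 5, 10}:
k:     0  1  2  3  4  5  6  7  8  9 10 11 12 13 14 15 16 17 18
g(k):  0  0  0  1  1  1  2  2  0  0  3  1  1  2  2  0  0  0  1
So g(18) = 1.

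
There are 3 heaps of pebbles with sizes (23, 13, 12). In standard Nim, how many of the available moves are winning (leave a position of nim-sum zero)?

1

Compute the nim-sum pairwise:
23 ⊕ 13 = 26
26 ⊕ 12 = 22
The overall nim-sum is X = 22. A heap of size p has a winning move iff p XOR X < p (reduce it to p XOR X).
  23: 23 XOR 22 = 1 < 23 — winning move (to 1).
  13: 13 XOR 22 = 27 ≥ 13 — no move.
  12: 12 XOR 22 = 26 ≥ 12 — no move.
That gives 1 winning move.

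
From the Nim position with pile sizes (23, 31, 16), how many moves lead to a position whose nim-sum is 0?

3

Nim-sum: 23 ⊕ 31 ⊕ 16 = 24.
The overall nim-sum is X = 24. A pile of size p has a winning move iff p XOR X < p (reduce it to p XOR X).
  23: 23 XOR 24 = 15 < 23 — winning move (to 15).
  31: 31 XOR 24 = 7 < 31 — winning move (to 7).
  16: 16 XOR 24 = 8 < 16 — winning move (to 8).
That gives 3 winning moves.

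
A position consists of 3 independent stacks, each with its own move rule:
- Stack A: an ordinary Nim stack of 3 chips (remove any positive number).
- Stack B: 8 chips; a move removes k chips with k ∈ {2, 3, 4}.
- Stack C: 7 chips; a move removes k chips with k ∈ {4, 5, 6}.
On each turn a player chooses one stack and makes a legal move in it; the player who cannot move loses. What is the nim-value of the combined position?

3

Stack A is a plain Nim stack of size 3, so its Grundy value is 3.
Grundy values for stack B (subtraction set {2, 3, 4}):
g(0) = mex{} = 0
g(1) = mex{} = 0
g(2) = mex{0} = 1
g(3) = mex{0} = 1
g(4) = mex{0,1} = 2
g(5) = mex{0,1} = 2
g(6) = mex{1,2} = 0
g(7) = mex{1,2} = 0
g(8) = mex{0,2} = 1
So g(8) = 1.
Grundy values for stack C (subtraction set {4, 5, 6}):
k:     0  1  2  3  4  5  6  7
g(k):  0  0  0  0  1  1  1  1
So g(7) = 1.
By the Sprague-Grundy theorem, the Grundy value of a sum of independent games is the XOR of the component values.
Combined value = 3 XOR 1 XOR 1 = 3.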